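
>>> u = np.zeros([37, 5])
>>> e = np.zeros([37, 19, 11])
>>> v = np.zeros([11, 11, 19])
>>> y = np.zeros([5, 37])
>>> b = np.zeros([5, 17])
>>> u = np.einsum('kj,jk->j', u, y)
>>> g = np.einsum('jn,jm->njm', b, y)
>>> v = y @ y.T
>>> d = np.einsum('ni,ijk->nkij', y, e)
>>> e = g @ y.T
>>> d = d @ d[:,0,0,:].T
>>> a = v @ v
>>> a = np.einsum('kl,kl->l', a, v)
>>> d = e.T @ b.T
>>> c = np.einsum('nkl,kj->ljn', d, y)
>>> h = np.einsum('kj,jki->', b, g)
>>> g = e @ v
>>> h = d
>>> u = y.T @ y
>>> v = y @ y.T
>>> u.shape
(37, 37)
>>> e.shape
(17, 5, 5)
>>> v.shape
(5, 5)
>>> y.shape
(5, 37)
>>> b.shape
(5, 17)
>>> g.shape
(17, 5, 5)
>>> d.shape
(5, 5, 5)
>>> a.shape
(5,)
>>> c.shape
(5, 37, 5)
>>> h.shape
(5, 5, 5)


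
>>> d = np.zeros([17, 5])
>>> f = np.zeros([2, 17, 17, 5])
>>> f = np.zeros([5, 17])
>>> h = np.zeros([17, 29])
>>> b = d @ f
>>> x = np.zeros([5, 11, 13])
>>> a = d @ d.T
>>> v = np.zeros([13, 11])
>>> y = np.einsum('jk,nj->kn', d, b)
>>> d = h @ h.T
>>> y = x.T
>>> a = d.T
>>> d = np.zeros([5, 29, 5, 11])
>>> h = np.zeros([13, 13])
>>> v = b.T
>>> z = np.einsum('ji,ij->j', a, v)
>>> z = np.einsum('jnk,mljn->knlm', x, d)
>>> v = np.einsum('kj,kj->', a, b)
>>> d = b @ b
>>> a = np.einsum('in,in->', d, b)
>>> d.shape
(17, 17)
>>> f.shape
(5, 17)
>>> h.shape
(13, 13)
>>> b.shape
(17, 17)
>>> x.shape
(5, 11, 13)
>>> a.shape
()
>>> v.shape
()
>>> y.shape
(13, 11, 5)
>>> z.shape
(13, 11, 29, 5)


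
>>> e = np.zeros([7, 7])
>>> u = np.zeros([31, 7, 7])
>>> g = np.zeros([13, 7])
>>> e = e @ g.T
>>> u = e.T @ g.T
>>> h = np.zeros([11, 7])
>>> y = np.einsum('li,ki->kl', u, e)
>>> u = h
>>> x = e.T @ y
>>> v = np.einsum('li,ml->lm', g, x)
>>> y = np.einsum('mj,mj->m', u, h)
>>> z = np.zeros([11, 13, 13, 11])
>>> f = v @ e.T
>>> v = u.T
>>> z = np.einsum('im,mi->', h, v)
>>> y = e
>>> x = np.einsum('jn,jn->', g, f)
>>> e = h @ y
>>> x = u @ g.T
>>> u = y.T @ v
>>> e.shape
(11, 13)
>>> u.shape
(13, 11)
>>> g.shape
(13, 7)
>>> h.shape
(11, 7)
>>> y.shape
(7, 13)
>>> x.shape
(11, 13)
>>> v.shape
(7, 11)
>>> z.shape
()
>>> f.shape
(13, 7)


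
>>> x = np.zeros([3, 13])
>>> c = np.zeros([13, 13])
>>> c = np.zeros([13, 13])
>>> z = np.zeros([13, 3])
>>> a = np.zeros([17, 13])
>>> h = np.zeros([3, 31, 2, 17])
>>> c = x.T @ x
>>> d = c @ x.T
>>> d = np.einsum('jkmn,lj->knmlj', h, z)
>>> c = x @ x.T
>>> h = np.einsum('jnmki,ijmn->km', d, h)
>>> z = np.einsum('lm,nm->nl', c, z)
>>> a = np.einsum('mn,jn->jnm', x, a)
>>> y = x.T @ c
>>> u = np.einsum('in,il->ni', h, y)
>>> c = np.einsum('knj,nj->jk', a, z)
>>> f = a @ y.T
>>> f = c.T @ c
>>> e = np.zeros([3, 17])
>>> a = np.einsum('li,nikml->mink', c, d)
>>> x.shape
(3, 13)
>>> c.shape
(3, 17)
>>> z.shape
(13, 3)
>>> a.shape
(13, 17, 31, 2)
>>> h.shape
(13, 2)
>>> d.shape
(31, 17, 2, 13, 3)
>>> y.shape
(13, 3)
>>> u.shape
(2, 13)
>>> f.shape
(17, 17)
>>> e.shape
(3, 17)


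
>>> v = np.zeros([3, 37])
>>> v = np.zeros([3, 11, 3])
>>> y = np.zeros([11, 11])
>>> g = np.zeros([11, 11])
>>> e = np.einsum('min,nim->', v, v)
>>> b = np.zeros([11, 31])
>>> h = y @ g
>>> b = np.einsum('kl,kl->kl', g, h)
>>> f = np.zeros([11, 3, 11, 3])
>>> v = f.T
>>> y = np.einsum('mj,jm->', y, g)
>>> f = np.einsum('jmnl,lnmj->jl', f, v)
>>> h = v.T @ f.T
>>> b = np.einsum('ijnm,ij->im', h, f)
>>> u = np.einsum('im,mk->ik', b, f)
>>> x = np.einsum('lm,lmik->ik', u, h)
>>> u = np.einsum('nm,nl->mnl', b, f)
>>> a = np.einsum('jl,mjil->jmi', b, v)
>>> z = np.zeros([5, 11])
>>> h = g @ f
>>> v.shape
(3, 11, 3, 11)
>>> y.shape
()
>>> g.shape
(11, 11)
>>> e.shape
()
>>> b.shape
(11, 11)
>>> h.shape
(11, 3)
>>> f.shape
(11, 3)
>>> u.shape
(11, 11, 3)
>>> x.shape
(11, 11)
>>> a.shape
(11, 3, 3)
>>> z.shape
(5, 11)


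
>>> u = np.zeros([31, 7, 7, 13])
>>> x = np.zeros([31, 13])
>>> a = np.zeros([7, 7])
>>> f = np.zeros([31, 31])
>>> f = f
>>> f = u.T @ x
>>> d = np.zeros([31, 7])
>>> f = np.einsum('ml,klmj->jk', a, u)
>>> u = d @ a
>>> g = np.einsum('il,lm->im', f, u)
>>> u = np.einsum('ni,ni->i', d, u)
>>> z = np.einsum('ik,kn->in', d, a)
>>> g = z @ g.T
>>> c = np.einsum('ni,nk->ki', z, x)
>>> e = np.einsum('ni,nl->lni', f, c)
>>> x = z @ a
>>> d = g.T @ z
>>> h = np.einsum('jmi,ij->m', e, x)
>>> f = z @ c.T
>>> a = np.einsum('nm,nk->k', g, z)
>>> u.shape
(7,)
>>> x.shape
(31, 7)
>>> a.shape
(7,)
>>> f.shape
(31, 13)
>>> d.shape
(13, 7)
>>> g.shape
(31, 13)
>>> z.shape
(31, 7)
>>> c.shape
(13, 7)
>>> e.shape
(7, 13, 31)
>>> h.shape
(13,)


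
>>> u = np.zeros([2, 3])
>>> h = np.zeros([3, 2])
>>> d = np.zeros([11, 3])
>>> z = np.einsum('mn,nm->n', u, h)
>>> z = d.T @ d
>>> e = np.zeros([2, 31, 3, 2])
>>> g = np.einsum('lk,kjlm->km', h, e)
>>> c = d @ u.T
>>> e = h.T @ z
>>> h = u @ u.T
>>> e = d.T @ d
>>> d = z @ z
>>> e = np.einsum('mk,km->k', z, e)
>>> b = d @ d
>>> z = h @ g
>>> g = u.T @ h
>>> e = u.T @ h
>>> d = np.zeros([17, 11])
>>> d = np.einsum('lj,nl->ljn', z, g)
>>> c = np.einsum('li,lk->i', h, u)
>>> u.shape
(2, 3)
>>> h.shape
(2, 2)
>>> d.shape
(2, 2, 3)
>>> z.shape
(2, 2)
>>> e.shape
(3, 2)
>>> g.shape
(3, 2)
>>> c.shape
(2,)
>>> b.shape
(3, 3)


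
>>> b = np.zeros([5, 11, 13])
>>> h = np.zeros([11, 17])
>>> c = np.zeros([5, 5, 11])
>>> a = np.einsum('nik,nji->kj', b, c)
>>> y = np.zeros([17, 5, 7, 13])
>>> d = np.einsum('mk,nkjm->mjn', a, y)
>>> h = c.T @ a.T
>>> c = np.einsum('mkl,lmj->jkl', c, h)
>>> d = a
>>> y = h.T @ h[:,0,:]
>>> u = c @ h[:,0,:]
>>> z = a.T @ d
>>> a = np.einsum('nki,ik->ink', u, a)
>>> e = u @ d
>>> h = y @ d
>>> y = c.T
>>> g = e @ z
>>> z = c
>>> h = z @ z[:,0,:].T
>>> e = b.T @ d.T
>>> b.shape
(5, 11, 13)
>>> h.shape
(13, 5, 13)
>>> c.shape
(13, 5, 11)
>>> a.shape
(13, 13, 5)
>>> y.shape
(11, 5, 13)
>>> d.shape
(13, 5)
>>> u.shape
(13, 5, 13)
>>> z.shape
(13, 5, 11)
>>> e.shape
(13, 11, 13)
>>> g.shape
(13, 5, 5)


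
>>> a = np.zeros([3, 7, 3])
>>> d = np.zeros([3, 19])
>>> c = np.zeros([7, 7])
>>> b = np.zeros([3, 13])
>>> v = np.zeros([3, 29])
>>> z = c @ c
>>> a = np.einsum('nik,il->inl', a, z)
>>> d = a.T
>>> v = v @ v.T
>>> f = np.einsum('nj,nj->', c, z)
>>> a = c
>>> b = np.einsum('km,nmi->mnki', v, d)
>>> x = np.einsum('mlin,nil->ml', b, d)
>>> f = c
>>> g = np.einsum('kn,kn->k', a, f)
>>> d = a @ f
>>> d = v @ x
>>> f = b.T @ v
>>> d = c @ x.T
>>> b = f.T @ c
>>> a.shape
(7, 7)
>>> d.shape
(7, 3)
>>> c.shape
(7, 7)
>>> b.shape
(3, 7, 3, 7)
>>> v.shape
(3, 3)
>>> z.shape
(7, 7)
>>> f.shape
(7, 3, 7, 3)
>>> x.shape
(3, 7)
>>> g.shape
(7,)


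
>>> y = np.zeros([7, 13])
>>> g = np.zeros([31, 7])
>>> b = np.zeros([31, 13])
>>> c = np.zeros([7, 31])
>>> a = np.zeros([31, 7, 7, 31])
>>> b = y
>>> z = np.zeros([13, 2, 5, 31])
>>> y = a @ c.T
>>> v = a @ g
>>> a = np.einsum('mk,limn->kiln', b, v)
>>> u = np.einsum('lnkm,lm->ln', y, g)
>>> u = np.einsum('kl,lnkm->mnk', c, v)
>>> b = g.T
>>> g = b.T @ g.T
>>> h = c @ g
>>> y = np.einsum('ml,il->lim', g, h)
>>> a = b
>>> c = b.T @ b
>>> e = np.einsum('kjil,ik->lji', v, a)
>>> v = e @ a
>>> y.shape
(31, 7, 31)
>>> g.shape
(31, 31)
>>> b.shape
(7, 31)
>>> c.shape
(31, 31)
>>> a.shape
(7, 31)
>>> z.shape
(13, 2, 5, 31)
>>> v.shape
(7, 7, 31)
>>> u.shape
(7, 7, 7)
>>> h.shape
(7, 31)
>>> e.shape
(7, 7, 7)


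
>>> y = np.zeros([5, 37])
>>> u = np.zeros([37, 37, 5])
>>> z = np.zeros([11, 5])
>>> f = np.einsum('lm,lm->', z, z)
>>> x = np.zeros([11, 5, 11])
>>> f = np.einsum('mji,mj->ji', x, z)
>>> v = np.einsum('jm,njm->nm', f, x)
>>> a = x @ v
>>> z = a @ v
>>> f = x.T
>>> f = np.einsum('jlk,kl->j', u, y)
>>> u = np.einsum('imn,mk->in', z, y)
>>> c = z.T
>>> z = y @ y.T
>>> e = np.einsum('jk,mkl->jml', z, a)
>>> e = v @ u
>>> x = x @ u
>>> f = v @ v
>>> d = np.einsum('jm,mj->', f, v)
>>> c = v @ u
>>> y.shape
(5, 37)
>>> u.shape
(11, 11)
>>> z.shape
(5, 5)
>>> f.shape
(11, 11)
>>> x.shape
(11, 5, 11)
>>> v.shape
(11, 11)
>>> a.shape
(11, 5, 11)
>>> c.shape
(11, 11)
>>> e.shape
(11, 11)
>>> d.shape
()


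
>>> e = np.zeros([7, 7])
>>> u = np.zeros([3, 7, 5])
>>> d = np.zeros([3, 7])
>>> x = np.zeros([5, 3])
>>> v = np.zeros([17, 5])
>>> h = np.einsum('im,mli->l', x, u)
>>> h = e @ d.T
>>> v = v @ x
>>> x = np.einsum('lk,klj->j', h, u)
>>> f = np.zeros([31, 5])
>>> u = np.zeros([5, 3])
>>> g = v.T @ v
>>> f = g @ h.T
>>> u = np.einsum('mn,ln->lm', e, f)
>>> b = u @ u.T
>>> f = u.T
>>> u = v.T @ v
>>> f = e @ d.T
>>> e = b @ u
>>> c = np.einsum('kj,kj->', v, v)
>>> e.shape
(3, 3)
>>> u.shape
(3, 3)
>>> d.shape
(3, 7)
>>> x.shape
(5,)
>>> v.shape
(17, 3)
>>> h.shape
(7, 3)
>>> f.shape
(7, 3)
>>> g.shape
(3, 3)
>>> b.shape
(3, 3)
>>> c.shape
()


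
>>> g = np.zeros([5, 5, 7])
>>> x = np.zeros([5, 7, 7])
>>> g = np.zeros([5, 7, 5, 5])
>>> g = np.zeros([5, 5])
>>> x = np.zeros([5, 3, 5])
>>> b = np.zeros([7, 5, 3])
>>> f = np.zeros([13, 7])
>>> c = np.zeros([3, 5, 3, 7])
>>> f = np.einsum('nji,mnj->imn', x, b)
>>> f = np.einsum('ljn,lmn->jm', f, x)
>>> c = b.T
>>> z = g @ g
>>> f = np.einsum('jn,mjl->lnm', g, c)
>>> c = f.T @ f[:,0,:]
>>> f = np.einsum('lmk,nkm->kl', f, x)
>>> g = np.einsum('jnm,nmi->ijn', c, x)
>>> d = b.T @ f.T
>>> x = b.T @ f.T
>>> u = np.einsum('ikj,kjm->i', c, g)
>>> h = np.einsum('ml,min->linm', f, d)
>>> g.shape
(5, 3, 5)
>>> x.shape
(3, 5, 3)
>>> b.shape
(7, 5, 3)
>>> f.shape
(3, 7)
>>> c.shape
(3, 5, 3)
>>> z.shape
(5, 5)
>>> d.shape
(3, 5, 3)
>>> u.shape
(3,)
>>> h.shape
(7, 5, 3, 3)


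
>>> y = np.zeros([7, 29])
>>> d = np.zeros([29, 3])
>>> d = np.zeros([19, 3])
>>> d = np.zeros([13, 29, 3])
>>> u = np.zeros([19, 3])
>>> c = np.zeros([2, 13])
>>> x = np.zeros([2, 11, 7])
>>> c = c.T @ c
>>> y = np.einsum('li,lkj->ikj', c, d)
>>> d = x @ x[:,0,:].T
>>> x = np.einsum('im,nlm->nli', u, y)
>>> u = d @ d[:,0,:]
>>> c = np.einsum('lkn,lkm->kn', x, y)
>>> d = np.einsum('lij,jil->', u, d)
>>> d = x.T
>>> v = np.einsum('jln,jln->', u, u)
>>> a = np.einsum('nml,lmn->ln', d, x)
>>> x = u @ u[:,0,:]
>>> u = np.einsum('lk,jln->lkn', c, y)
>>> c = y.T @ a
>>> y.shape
(13, 29, 3)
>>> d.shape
(19, 29, 13)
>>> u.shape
(29, 19, 3)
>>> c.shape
(3, 29, 19)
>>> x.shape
(2, 11, 2)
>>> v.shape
()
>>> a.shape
(13, 19)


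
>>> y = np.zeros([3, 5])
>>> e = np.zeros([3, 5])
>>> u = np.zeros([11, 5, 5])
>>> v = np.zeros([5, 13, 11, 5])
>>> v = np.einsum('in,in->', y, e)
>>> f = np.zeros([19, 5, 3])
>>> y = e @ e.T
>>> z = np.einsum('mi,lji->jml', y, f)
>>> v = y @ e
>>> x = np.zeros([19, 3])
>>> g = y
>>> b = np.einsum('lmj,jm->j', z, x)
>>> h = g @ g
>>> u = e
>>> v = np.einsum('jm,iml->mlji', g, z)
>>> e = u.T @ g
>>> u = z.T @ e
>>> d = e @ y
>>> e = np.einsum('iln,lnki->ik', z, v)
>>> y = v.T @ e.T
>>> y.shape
(5, 3, 19, 5)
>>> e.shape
(5, 3)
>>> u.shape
(19, 3, 3)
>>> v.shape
(3, 19, 3, 5)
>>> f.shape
(19, 5, 3)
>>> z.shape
(5, 3, 19)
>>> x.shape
(19, 3)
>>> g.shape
(3, 3)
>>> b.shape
(19,)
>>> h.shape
(3, 3)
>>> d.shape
(5, 3)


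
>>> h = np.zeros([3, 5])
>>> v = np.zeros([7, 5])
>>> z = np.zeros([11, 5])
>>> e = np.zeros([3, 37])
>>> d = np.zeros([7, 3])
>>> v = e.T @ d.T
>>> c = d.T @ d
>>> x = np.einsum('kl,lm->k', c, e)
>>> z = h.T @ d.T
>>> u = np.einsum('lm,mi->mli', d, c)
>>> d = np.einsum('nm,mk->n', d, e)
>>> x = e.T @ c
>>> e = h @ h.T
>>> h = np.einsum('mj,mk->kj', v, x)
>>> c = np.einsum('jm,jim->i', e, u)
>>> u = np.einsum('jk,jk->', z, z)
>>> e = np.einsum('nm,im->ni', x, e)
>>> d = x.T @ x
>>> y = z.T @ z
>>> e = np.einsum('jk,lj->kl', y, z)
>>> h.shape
(3, 7)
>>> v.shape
(37, 7)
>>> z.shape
(5, 7)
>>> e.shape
(7, 5)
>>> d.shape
(3, 3)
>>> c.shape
(7,)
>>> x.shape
(37, 3)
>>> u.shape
()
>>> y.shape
(7, 7)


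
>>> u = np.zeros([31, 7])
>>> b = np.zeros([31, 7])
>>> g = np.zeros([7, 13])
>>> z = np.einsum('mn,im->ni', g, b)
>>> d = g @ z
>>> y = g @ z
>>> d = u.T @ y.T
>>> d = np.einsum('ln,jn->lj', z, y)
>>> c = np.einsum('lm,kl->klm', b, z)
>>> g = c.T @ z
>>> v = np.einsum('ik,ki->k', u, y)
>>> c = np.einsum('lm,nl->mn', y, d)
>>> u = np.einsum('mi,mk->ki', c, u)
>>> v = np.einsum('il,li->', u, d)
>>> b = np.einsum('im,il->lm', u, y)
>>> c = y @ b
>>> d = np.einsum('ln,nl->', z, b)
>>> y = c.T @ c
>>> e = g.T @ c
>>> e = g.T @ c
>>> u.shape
(7, 13)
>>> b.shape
(31, 13)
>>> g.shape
(7, 31, 31)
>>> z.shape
(13, 31)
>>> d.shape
()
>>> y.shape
(13, 13)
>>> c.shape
(7, 13)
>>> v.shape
()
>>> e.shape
(31, 31, 13)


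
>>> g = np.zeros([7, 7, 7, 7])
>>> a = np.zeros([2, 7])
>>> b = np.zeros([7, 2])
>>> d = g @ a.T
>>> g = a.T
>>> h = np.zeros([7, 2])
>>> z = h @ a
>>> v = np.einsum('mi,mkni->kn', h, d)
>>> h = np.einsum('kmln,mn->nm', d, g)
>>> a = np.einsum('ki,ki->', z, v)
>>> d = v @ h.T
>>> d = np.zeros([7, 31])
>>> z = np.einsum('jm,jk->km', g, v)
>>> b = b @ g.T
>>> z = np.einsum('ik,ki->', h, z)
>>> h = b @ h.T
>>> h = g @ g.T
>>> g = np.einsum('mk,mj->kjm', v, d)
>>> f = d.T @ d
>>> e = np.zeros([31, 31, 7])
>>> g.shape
(7, 31, 7)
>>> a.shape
()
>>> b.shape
(7, 7)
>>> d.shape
(7, 31)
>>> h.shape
(7, 7)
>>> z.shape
()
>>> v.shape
(7, 7)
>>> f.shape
(31, 31)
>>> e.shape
(31, 31, 7)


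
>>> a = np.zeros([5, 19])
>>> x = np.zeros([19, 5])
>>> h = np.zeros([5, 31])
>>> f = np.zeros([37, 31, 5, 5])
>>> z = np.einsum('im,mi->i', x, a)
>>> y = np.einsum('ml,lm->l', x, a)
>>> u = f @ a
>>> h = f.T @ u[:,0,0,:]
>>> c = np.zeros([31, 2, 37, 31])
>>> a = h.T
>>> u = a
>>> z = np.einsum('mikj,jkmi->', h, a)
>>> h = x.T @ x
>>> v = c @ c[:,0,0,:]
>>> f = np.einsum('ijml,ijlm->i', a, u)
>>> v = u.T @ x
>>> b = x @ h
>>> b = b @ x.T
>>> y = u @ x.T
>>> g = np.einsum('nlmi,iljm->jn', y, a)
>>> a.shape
(19, 31, 5, 5)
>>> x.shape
(19, 5)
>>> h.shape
(5, 5)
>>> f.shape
(19,)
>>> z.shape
()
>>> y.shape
(19, 31, 5, 19)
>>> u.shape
(19, 31, 5, 5)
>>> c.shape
(31, 2, 37, 31)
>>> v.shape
(5, 5, 31, 5)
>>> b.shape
(19, 19)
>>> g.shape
(5, 19)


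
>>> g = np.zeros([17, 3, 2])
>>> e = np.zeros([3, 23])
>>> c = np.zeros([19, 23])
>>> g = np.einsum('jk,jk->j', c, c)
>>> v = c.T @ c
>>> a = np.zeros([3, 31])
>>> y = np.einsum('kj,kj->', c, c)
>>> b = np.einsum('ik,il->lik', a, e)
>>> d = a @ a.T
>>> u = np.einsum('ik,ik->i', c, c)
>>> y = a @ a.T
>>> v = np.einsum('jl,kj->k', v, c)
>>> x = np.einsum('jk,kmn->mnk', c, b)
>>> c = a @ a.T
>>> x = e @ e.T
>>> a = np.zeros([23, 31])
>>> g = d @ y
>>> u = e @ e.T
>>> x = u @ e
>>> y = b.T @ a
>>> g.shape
(3, 3)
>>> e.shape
(3, 23)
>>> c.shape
(3, 3)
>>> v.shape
(19,)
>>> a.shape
(23, 31)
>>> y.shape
(31, 3, 31)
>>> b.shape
(23, 3, 31)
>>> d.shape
(3, 3)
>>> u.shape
(3, 3)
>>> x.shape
(3, 23)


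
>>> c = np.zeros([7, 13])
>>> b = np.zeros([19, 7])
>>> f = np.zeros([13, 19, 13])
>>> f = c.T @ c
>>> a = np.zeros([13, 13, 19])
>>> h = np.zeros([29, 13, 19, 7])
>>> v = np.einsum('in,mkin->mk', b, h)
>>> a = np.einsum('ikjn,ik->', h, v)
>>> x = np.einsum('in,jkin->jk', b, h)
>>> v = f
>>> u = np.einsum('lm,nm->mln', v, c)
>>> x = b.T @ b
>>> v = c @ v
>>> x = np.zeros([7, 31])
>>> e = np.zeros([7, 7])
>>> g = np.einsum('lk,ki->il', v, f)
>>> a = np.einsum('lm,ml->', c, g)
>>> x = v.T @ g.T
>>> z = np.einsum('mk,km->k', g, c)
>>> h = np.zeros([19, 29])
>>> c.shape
(7, 13)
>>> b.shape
(19, 7)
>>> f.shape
(13, 13)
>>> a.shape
()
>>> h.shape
(19, 29)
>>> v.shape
(7, 13)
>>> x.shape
(13, 13)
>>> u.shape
(13, 13, 7)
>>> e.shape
(7, 7)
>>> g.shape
(13, 7)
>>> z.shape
(7,)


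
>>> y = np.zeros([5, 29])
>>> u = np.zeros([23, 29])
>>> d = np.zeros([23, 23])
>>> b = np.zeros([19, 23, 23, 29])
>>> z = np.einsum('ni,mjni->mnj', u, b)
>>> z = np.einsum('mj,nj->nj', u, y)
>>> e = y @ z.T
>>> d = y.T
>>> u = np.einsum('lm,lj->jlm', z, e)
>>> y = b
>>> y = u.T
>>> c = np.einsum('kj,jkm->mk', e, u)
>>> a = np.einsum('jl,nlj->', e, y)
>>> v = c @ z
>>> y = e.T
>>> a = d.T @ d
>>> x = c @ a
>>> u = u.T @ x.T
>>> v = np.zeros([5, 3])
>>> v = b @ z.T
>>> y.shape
(5, 5)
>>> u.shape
(29, 5, 29)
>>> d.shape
(29, 5)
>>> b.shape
(19, 23, 23, 29)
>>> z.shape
(5, 29)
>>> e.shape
(5, 5)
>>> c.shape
(29, 5)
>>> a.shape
(5, 5)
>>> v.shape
(19, 23, 23, 5)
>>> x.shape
(29, 5)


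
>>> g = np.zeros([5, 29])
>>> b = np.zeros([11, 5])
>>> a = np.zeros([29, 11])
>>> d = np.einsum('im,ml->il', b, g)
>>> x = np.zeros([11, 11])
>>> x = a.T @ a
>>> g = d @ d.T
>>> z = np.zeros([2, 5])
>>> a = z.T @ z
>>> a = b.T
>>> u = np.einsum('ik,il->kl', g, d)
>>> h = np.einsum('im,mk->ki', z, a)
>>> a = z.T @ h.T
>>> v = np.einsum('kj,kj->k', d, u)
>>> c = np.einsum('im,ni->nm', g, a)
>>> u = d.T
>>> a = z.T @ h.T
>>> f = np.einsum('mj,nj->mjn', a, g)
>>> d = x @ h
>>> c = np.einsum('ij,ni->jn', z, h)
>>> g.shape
(11, 11)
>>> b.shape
(11, 5)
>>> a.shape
(5, 11)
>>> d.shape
(11, 2)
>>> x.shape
(11, 11)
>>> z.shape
(2, 5)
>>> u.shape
(29, 11)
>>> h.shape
(11, 2)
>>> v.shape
(11,)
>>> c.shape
(5, 11)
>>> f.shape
(5, 11, 11)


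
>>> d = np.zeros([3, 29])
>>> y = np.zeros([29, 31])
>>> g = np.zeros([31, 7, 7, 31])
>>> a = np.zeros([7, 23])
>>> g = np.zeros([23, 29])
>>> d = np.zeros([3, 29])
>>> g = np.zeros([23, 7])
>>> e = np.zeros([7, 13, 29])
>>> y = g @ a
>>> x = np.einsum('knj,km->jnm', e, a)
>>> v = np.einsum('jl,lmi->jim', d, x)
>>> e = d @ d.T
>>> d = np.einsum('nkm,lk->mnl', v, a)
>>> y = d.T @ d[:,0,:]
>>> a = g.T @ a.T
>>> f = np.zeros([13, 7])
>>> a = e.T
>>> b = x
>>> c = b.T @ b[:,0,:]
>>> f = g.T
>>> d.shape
(13, 3, 7)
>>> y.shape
(7, 3, 7)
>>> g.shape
(23, 7)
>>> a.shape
(3, 3)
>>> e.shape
(3, 3)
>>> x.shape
(29, 13, 23)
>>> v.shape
(3, 23, 13)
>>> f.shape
(7, 23)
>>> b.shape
(29, 13, 23)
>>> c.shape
(23, 13, 23)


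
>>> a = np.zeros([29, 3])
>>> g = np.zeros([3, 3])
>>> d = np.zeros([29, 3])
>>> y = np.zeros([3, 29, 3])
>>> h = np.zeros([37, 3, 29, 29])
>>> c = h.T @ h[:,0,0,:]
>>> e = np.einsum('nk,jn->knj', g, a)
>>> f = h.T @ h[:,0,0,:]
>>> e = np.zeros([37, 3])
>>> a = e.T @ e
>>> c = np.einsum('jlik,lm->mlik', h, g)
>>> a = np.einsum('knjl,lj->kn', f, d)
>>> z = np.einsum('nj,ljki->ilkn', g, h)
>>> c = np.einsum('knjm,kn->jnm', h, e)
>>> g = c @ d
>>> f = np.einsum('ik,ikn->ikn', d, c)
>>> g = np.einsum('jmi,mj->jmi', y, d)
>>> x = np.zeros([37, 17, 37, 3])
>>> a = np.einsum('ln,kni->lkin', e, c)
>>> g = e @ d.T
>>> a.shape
(37, 29, 29, 3)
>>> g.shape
(37, 29)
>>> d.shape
(29, 3)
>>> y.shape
(3, 29, 3)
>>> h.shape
(37, 3, 29, 29)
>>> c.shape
(29, 3, 29)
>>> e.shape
(37, 3)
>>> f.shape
(29, 3, 29)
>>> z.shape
(29, 37, 29, 3)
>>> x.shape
(37, 17, 37, 3)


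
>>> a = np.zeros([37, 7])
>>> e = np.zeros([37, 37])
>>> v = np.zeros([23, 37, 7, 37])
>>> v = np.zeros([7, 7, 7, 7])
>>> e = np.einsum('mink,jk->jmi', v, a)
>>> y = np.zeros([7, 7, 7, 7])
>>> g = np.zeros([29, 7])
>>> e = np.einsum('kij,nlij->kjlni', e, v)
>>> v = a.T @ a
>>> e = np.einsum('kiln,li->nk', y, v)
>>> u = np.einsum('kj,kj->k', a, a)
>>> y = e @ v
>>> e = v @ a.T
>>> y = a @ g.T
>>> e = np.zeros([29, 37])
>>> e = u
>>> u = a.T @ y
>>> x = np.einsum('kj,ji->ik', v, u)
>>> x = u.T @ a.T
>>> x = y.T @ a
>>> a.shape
(37, 7)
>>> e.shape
(37,)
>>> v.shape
(7, 7)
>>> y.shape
(37, 29)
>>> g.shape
(29, 7)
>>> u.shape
(7, 29)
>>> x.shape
(29, 7)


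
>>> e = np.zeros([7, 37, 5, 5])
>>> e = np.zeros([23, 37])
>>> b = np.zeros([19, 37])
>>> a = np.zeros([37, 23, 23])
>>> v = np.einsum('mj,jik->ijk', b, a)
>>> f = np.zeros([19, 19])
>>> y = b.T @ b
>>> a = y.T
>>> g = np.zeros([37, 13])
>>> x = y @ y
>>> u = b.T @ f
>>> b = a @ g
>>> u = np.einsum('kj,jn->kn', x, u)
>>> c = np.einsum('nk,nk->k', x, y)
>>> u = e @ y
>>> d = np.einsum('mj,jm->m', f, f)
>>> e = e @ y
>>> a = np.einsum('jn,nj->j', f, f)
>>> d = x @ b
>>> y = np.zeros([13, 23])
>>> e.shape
(23, 37)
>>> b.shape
(37, 13)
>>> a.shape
(19,)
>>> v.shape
(23, 37, 23)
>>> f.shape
(19, 19)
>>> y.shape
(13, 23)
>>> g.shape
(37, 13)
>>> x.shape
(37, 37)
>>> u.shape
(23, 37)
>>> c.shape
(37,)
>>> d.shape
(37, 13)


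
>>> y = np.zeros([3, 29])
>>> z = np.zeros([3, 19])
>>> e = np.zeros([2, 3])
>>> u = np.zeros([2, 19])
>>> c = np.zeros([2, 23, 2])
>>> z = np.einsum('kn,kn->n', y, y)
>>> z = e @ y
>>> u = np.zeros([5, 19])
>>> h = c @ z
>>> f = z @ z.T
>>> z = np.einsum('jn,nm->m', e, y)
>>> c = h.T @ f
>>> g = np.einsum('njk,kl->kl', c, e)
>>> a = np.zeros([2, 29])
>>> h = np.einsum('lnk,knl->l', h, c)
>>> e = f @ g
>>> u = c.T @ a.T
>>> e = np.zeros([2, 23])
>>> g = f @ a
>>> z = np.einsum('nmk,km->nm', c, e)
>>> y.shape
(3, 29)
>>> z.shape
(29, 23)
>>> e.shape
(2, 23)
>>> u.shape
(2, 23, 2)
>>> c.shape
(29, 23, 2)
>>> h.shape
(2,)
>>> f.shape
(2, 2)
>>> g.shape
(2, 29)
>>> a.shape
(2, 29)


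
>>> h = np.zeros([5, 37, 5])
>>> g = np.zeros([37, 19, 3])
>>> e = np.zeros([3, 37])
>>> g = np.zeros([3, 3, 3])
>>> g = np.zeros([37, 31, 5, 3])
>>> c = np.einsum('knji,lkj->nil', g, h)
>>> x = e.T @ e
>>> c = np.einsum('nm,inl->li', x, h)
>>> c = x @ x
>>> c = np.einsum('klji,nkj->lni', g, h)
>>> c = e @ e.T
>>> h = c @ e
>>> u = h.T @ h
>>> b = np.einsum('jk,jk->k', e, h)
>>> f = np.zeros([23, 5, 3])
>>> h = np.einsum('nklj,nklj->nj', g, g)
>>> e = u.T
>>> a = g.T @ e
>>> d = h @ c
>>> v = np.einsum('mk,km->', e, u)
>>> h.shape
(37, 3)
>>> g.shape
(37, 31, 5, 3)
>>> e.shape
(37, 37)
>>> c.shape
(3, 3)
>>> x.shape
(37, 37)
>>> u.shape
(37, 37)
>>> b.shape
(37,)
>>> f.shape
(23, 5, 3)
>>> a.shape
(3, 5, 31, 37)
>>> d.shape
(37, 3)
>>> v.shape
()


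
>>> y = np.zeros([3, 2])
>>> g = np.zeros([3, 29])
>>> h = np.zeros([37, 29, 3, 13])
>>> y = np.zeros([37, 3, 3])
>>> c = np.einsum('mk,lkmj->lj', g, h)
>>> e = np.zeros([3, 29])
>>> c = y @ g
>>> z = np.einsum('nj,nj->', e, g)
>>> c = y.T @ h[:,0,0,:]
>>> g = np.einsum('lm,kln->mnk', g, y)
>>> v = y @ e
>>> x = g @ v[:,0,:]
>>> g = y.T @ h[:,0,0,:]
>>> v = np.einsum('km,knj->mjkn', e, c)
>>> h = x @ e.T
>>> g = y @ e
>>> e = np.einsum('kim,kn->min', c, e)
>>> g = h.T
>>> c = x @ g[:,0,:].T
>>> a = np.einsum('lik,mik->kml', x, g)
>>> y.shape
(37, 3, 3)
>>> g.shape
(3, 3, 29)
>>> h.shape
(29, 3, 3)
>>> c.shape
(29, 3, 3)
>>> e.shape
(13, 3, 29)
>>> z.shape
()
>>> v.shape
(29, 13, 3, 3)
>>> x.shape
(29, 3, 29)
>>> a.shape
(29, 3, 29)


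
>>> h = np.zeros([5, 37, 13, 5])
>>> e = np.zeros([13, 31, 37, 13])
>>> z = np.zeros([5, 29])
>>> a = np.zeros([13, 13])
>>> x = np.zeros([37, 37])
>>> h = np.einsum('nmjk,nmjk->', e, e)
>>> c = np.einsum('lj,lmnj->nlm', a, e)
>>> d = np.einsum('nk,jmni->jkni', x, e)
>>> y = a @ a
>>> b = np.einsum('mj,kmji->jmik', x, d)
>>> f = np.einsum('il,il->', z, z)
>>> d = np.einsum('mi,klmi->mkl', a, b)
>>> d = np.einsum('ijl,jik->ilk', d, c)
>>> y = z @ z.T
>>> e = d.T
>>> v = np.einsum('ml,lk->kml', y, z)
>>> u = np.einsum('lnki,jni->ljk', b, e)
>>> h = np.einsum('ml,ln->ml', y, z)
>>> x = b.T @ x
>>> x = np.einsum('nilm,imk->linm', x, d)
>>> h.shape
(5, 5)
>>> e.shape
(31, 37, 13)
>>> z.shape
(5, 29)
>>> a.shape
(13, 13)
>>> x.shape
(37, 13, 13, 37)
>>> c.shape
(37, 13, 31)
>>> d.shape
(13, 37, 31)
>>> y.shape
(5, 5)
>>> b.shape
(37, 37, 13, 13)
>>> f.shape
()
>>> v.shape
(29, 5, 5)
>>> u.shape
(37, 31, 13)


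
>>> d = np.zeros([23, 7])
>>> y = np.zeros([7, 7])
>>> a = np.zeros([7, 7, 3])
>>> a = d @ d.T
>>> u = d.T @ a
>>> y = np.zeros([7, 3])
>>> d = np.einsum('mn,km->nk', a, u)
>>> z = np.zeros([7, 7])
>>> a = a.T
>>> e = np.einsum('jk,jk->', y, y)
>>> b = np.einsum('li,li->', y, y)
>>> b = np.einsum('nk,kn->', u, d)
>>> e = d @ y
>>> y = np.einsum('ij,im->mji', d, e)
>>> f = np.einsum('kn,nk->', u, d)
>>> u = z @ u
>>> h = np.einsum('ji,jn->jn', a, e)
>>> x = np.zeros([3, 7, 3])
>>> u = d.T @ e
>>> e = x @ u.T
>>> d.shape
(23, 7)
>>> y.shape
(3, 7, 23)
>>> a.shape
(23, 23)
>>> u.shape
(7, 3)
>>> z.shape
(7, 7)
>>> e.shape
(3, 7, 7)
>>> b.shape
()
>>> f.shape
()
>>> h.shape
(23, 3)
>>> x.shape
(3, 7, 3)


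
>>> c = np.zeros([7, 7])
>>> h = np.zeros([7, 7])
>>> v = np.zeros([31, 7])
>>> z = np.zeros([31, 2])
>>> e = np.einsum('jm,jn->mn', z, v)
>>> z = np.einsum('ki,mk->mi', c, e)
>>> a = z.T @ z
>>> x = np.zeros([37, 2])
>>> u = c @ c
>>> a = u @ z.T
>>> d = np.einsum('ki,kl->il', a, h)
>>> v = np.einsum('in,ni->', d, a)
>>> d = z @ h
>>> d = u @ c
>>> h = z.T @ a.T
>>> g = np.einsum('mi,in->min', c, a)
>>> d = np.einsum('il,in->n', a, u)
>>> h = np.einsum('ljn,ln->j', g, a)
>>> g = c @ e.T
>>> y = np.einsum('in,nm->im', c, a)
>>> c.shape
(7, 7)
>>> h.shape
(7,)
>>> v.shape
()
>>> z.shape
(2, 7)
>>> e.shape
(2, 7)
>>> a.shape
(7, 2)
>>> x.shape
(37, 2)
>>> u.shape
(7, 7)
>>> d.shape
(7,)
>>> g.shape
(7, 2)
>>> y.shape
(7, 2)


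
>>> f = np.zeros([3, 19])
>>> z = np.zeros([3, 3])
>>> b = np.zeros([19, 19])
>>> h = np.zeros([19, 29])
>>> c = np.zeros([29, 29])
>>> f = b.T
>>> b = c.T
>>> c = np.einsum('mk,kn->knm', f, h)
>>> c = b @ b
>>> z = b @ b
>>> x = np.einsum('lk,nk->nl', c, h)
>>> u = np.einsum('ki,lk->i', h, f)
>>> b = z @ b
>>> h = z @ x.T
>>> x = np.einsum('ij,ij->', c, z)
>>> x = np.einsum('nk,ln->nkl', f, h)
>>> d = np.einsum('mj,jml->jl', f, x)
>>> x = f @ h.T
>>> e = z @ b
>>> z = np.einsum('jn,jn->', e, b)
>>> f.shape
(19, 19)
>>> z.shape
()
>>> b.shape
(29, 29)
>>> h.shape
(29, 19)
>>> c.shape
(29, 29)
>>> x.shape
(19, 29)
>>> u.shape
(29,)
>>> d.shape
(19, 29)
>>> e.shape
(29, 29)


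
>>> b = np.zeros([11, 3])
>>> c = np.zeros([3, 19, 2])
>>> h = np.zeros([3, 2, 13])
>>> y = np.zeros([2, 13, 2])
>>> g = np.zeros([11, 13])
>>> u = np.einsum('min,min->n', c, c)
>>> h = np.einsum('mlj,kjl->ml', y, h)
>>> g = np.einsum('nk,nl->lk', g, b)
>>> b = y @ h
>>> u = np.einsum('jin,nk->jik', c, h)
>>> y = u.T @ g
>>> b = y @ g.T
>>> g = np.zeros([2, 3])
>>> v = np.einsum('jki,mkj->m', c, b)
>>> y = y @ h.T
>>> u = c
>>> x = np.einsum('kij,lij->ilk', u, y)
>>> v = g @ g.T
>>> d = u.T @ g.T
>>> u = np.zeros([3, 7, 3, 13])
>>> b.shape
(13, 19, 3)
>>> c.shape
(3, 19, 2)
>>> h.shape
(2, 13)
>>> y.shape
(13, 19, 2)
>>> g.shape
(2, 3)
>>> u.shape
(3, 7, 3, 13)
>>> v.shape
(2, 2)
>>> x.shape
(19, 13, 3)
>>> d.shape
(2, 19, 2)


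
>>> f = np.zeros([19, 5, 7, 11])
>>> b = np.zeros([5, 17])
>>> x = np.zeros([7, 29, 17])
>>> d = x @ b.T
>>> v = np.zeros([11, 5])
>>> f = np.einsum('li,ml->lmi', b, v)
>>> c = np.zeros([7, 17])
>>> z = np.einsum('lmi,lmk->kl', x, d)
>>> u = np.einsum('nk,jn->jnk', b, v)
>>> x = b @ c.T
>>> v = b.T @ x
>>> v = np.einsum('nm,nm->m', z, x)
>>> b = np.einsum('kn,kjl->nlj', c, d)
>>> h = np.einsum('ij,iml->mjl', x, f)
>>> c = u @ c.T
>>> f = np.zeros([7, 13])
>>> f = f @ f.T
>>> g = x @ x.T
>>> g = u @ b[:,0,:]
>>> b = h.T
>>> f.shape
(7, 7)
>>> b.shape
(17, 7, 11)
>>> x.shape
(5, 7)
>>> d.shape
(7, 29, 5)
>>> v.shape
(7,)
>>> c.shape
(11, 5, 7)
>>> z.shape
(5, 7)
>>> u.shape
(11, 5, 17)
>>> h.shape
(11, 7, 17)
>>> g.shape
(11, 5, 29)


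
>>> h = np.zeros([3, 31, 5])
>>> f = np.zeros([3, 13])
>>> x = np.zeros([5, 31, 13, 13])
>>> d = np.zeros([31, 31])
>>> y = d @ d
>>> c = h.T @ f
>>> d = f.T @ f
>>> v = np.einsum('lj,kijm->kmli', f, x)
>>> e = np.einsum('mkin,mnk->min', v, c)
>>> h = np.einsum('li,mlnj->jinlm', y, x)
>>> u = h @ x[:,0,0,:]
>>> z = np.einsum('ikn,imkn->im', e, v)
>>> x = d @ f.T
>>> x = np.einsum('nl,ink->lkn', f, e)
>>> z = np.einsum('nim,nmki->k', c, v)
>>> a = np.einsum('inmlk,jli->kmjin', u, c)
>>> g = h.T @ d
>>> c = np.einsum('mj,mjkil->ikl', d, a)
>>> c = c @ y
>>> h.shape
(13, 31, 13, 31, 5)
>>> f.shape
(3, 13)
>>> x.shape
(13, 31, 3)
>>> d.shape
(13, 13)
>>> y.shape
(31, 31)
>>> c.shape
(13, 5, 31)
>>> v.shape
(5, 13, 3, 31)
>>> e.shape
(5, 3, 31)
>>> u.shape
(13, 31, 13, 31, 13)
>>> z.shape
(3,)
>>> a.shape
(13, 13, 5, 13, 31)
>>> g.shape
(5, 31, 13, 31, 13)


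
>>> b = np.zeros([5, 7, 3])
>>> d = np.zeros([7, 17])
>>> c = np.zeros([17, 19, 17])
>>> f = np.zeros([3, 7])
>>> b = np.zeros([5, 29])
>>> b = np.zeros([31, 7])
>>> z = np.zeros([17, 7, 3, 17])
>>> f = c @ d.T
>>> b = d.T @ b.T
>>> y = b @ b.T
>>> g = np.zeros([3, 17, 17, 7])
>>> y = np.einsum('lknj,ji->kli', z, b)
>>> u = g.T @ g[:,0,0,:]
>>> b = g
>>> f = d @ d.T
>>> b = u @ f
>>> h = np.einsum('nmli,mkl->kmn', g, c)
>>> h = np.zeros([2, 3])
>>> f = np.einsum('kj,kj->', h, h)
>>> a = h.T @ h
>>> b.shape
(7, 17, 17, 7)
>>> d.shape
(7, 17)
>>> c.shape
(17, 19, 17)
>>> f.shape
()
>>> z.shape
(17, 7, 3, 17)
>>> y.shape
(7, 17, 31)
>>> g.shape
(3, 17, 17, 7)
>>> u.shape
(7, 17, 17, 7)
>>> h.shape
(2, 3)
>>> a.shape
(3, 3)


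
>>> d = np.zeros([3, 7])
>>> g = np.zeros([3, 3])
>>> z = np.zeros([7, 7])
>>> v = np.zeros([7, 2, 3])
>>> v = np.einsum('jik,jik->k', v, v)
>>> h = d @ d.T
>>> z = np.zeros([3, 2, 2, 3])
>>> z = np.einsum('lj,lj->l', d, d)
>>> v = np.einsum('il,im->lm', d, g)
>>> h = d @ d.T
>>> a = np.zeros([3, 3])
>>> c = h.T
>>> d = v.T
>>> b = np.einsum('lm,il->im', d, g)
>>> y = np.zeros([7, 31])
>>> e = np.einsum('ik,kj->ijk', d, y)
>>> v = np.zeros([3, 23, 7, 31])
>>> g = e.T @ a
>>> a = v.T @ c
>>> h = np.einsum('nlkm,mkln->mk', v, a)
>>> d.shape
(3, 7)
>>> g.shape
(7, 31, 3)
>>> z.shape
(3,)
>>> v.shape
(3, 23, 7, 31)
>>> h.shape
(31, 7)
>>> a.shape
(31, 7, 23, 3)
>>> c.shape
(3, 3)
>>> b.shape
(3, 7)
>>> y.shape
(7, 31)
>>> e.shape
(3, 31, 7)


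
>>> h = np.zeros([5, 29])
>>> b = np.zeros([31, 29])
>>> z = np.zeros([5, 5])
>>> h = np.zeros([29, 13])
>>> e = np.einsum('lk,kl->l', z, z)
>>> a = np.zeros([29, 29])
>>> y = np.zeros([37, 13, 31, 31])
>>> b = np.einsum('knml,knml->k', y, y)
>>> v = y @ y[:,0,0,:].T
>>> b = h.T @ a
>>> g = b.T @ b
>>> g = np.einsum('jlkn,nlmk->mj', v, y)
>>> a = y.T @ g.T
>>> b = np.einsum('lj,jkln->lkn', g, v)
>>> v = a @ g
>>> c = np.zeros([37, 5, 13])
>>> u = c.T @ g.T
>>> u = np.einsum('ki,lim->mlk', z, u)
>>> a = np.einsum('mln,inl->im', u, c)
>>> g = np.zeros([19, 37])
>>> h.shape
(29, 13)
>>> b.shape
(31, 13, 37)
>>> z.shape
(5, 5)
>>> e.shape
(5,)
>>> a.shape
(37, 31)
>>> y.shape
(37, 13, 31, 31)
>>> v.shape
(31, 31, 13, 37)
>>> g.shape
(19, 37)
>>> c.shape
(37, 5, 13)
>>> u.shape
(31, 13, 5)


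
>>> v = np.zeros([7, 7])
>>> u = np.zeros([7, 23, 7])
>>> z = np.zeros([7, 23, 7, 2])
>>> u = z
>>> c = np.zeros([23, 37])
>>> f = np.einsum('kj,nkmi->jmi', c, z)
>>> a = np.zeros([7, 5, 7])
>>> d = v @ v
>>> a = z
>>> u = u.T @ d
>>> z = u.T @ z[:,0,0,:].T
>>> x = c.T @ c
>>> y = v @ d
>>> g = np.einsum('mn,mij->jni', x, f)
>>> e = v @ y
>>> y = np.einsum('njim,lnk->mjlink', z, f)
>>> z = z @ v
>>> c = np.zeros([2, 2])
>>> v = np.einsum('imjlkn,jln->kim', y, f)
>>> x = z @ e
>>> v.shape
(7, 7, 23)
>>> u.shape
(2, 7, 23, 7)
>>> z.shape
(7, 23, 7, 7)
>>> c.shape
(2, 2)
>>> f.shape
(37, 7, 2)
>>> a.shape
(7, 23, 7, 2)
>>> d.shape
(7, 7)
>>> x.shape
(7, 23, 7, 7)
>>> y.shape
(7, 23, 37, 7, 7, 2)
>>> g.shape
(2, 37, 7)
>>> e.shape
(7, 7)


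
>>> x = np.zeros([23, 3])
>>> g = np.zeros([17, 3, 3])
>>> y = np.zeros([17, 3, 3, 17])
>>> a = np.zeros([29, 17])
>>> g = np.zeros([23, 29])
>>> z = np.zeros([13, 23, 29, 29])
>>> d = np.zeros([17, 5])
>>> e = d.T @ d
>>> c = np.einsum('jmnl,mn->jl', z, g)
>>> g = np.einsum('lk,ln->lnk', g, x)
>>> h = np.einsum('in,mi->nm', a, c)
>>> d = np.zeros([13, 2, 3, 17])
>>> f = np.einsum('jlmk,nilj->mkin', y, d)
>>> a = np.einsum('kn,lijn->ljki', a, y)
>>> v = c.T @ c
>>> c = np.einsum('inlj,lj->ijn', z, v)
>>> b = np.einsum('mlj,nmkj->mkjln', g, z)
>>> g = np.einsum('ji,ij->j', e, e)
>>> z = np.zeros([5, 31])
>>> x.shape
(23, 3)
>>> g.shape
(5,)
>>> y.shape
(17, 3, 3, 17)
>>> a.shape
(17, 3, 29, 3)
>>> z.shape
(5, 31)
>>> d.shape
(13, 2, 3, 17)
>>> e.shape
(5, 5)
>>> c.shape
(13, 29, 23)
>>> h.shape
(17, 13)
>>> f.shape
(3, 17, 2, 13)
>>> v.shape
(29, 29)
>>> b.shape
(23, 29, 29, 3, 13)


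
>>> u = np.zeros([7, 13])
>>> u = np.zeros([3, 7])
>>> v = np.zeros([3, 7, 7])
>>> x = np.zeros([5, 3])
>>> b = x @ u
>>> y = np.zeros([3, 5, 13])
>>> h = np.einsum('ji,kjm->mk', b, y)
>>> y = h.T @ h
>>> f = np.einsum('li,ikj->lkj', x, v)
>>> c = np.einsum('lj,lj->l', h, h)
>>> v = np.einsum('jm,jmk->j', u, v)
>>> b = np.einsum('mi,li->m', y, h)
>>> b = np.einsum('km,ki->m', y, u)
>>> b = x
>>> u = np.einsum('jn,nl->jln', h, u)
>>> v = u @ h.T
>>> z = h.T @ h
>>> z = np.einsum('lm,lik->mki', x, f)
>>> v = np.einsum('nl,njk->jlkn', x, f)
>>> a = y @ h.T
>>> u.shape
(13, 7, 3)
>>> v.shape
(7, 3, 7, 5)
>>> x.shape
(5, 3)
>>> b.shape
(5, 3)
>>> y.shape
(3, 3)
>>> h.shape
(13, 3)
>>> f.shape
(5, 7, 7)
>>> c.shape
(13,)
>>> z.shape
(3, 7, 7)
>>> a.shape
(3, 13)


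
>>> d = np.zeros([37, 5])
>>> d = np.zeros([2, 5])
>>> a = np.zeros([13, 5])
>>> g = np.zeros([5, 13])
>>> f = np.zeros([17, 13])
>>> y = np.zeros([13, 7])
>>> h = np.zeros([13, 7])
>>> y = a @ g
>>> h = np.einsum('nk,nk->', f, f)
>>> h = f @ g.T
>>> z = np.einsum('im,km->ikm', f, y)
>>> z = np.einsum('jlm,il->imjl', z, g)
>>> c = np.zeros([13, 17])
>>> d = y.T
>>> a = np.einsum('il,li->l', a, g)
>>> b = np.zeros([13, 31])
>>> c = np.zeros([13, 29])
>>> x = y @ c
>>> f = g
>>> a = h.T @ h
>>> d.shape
(13, 13)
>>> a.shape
(5, 5)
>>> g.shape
(5, 13)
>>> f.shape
(5, 13)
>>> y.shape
(13, 13)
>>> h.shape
(17, 5)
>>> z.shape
(5, 13, 17, 13)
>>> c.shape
(13, 29)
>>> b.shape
(13, 31)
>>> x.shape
(13, 29)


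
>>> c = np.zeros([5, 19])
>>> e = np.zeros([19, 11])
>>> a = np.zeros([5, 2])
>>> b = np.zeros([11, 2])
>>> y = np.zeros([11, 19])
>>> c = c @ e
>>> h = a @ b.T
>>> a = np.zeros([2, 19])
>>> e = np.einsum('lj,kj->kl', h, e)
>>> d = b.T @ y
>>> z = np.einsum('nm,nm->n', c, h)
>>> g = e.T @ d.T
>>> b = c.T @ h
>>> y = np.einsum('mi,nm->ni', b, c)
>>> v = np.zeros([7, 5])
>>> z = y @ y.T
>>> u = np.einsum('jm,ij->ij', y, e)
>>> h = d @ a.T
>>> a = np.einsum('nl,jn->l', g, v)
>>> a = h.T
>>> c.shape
(5, 11)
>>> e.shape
(19, 5)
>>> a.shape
(2, 2)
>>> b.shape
(11, 11)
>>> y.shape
(5, 11)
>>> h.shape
(2, 2)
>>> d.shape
(2, 19)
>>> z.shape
(5, 5)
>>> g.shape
(5, 2)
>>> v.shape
(7, 5)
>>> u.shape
(19, 5)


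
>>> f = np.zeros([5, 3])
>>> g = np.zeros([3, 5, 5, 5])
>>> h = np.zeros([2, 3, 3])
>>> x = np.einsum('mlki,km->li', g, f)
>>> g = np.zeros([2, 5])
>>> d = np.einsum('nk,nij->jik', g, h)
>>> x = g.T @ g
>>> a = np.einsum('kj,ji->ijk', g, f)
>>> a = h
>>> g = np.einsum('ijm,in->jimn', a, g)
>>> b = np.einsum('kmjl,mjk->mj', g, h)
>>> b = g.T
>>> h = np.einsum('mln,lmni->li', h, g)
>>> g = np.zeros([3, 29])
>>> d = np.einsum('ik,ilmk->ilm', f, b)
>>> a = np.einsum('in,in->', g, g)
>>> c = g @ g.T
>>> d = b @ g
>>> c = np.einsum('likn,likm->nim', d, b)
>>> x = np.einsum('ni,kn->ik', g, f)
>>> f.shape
(5, 3)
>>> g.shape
(3, 29)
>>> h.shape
(3, 5)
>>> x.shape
(29, 5)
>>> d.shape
(5, 3, 2, 29)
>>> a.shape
()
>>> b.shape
(5, 3, 2, 3)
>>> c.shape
(29, 3, 3)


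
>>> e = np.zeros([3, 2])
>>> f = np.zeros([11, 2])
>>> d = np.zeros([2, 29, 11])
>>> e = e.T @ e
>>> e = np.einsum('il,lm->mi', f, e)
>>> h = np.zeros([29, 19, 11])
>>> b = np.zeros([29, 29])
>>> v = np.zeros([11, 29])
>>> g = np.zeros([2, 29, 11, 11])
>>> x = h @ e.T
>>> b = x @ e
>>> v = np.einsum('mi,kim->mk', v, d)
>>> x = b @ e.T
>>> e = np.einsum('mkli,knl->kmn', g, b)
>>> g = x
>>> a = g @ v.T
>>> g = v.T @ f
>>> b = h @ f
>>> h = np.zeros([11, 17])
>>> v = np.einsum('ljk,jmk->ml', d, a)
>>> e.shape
(29, 2, 19)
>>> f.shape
(11, 2)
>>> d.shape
(2, 29, 11)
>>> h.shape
(11, 17)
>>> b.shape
(29, 19, 2)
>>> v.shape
(19, 2)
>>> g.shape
(2, 2)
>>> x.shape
(29, 19, 2)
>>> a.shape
(29, 19, 11)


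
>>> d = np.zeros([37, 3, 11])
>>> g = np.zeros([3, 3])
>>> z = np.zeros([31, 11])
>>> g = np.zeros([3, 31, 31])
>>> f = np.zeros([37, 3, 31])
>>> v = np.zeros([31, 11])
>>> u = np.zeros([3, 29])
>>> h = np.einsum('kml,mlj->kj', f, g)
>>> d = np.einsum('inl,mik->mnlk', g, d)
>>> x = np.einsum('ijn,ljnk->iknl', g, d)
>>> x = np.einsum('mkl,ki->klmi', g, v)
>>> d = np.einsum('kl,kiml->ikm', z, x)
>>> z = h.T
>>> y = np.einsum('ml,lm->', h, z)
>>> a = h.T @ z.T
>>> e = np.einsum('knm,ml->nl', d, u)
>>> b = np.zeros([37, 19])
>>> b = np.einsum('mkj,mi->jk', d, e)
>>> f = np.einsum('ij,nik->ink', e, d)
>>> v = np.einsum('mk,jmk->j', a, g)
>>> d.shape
(31, 31, 3)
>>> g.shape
(3, 31, 31)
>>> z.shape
(31, 37)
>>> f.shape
(31, 31, 3)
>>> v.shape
(3,)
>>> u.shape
(3, 29)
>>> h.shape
(37, 31)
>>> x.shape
(31, 31, 3, 11)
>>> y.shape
()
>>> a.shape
(31, 31)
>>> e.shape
(31, 29)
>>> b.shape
(3, 31)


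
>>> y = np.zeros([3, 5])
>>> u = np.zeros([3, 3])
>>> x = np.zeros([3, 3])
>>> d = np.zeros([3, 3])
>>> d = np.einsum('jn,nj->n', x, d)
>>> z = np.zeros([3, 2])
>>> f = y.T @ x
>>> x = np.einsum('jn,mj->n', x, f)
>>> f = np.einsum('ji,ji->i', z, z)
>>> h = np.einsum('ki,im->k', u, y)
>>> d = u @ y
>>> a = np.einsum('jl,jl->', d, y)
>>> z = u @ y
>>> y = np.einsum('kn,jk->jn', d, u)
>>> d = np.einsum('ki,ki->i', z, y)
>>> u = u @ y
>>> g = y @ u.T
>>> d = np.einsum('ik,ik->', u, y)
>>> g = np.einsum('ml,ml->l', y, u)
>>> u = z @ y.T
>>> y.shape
(3, 5)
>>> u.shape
(3, 3)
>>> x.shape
(3,)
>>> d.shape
()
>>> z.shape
(3, 5)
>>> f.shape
(2,)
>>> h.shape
(3,)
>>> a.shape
()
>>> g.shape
(5,)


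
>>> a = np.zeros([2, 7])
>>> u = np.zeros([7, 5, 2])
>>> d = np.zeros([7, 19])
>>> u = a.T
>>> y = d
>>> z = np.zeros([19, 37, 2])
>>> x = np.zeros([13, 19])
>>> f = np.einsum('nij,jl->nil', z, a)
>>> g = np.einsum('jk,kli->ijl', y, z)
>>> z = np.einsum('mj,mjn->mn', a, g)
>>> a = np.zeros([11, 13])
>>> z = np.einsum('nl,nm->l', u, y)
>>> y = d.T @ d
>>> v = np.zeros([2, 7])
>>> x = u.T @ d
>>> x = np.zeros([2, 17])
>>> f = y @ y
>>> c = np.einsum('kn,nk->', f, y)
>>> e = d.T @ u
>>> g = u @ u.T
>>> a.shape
(11, 13)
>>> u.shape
(7, 2)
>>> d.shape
(7, 19)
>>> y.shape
(19, 19)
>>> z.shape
(2,)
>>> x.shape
(2, 17)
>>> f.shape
(19, 19)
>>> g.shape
(7, 7)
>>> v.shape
(2, 7)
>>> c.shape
()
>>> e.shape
(19, 2)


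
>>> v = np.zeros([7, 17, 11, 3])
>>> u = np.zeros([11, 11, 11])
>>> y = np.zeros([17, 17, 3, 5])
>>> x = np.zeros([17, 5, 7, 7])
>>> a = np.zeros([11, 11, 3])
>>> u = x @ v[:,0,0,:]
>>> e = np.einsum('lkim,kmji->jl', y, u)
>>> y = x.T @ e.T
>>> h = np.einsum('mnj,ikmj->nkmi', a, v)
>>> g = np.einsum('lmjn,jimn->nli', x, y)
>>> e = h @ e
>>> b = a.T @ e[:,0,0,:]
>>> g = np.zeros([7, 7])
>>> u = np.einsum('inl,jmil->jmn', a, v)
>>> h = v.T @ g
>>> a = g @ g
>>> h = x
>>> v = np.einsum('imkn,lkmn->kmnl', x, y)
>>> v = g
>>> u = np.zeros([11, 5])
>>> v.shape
(7, 7)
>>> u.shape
(11, 5)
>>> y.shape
(7, 7, 5, 7)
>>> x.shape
(17, 5, 7, 7)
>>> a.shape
(7, 7)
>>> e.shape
(11, 17, 11, 17)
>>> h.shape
(17, 5, 7, 7)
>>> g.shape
(7, 7)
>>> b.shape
(3, 11, 17)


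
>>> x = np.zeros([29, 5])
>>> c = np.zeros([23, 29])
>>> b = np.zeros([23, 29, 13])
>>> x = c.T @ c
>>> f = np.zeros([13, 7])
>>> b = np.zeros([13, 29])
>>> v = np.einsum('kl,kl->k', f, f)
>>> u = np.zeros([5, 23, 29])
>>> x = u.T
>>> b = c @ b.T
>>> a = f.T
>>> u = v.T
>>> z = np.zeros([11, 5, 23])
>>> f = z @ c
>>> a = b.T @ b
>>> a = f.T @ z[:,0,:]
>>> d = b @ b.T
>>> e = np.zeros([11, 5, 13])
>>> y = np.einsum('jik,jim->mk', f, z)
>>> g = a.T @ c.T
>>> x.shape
(29, 23, 5)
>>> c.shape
(23, 29)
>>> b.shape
(23, 13)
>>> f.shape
(11, 5, 29)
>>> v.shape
(13,)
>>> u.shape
(13,)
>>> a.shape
(29, 5, 23)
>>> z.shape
(11, 5, 23)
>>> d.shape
(23, 23)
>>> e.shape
(11, 5, 13)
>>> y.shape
(23, 29)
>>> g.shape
(23, 5, 23)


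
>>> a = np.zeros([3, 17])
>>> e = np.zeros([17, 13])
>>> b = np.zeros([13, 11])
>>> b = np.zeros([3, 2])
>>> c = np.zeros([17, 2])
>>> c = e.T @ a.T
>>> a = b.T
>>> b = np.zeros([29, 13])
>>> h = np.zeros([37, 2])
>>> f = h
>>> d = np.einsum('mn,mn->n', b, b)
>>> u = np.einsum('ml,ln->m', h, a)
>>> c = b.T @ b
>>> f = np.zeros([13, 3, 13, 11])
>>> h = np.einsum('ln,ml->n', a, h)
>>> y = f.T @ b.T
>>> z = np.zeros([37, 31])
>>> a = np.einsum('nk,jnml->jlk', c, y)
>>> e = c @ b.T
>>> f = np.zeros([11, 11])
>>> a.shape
(11, 29, 13)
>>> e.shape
(13, 29)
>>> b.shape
(29, 13)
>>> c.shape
(13, 13)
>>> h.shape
(3,)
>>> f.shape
(11, 11)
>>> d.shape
(13,)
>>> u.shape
(37,)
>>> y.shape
(11, 13, 3, 29)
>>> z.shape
(37, 31)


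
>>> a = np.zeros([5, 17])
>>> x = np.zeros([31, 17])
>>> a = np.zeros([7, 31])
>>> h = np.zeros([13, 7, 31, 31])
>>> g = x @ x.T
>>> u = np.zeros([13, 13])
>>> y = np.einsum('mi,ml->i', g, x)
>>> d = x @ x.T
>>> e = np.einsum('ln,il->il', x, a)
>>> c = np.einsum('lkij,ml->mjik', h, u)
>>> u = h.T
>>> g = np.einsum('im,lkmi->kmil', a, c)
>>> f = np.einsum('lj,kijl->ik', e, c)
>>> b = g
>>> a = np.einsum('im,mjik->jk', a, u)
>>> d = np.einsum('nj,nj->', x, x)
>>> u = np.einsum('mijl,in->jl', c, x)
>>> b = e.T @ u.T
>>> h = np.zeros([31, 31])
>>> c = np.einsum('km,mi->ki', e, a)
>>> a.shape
(31, 13)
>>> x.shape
(31, 17)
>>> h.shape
(31, 31)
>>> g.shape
(31, 31, 7, 13)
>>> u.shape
(31, 7)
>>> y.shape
(31,)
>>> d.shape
()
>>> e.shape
(7, 31)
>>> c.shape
(7, 13)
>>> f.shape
(31, 13)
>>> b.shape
(31, 31)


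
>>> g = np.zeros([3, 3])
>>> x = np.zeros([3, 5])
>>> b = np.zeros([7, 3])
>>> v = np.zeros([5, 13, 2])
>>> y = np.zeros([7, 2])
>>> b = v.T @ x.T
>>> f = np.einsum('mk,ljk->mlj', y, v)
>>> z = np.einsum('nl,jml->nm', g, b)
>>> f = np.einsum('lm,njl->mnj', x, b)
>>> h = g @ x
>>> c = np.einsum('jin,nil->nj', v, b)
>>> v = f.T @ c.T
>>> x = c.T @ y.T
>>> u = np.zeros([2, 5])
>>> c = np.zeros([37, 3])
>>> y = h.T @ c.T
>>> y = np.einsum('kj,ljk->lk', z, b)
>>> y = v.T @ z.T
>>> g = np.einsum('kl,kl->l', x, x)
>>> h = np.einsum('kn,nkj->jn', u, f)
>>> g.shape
(7,)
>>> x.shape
(5, 7)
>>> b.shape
(2, 13, 3)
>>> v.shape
(13, 2, 2)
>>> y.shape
(2, 2, 3)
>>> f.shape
(5, 2, 13)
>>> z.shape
(3, 13)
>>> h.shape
(13, 5)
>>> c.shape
(37, 3)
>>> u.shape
(2, 5)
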